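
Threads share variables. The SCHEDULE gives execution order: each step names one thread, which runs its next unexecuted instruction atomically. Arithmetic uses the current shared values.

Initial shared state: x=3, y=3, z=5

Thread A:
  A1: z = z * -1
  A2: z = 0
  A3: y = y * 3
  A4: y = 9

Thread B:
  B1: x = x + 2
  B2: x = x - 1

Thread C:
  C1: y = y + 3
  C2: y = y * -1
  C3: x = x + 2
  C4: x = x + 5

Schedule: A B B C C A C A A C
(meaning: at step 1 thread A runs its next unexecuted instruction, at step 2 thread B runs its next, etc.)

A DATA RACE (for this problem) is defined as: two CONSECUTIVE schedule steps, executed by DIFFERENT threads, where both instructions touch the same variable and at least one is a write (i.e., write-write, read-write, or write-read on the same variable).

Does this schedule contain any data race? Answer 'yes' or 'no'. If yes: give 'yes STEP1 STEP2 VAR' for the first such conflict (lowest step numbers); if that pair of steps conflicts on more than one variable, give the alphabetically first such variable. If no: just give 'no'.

Steps 1,2: A(r=z,w=z) vs B(r=x,w=x). No conflict.
Steps 2,3: same thread (B). No race.
Steps 3,4: B(r=x,w=x) vs C(r=y,w=y). No conflict.
Steps 4,5: same thread (C). No race.
Steps 5,6: C(r=y,w=y) vs A(r=-,w=z). No conflict.
Steps 6,7: A(r=-,w=z) vs C(r=x,w=x). No conflict.
Steps 7,8: C(r=x,w=x) vs A(r=y,w=y). No conflict.
Steps 8,9: same thread (A). No race.
Steps 9,10: A(r=-,w=y) vs C(r=x,w=x). No conflict.

Answer: no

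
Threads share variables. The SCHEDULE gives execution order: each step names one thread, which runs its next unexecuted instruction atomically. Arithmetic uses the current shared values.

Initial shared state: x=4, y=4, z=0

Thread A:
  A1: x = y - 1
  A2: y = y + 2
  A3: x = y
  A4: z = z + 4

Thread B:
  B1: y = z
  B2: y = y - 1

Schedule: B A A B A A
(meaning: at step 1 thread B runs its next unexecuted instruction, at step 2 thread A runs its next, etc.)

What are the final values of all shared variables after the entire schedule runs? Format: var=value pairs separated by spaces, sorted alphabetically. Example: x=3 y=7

Answer: x=1 y=1 z=4

Derivation:
Step 1: thread B executes B1 (y = z). Shared: x=4 y=0 z=0. PCs: A@0 B@1
Step 2: thread A executes A1 (x = y - 1). Shared: x=-1 y=0 z=0. PCs: A@1 B@1
Step 3: thread A executes A2 (y = y + 2). Shared: x=-1 y=2 z=0. PCs: A@2 B@1
Step 4: thread B executes B2 (y = y - 1). Shared: x=-1 y=1 z=0. PCs: A@2 B@2
Step 5: thread A executes A3 (x = y). Shared: x=1 y=1 z=0. PCs: A@3 B@2
Step 6: thread A executes A4 (z = z + 4). Shared: x=1 y=1 z=4. PCs: A@4 B@2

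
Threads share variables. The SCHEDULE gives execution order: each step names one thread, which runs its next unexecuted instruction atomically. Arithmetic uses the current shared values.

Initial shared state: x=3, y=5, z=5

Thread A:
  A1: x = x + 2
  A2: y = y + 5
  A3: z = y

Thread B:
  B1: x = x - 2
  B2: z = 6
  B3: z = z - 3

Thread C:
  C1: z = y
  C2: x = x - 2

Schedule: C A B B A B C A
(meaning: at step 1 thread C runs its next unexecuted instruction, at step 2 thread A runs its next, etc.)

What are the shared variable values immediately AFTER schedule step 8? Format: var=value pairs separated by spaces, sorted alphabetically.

Step 1: thread C executes C1 (z = y). Shared: x=3 y=5 z=5. PCs: A@0 B@0 C@1
Step 2: thread A executes A1 (x = x + 2). Shared: x=5 y=5 z=5. PCs: A@1 B@0 C@1
Step 3: thread B executes B1 (x = x - 2). Shared: x=3 y=5 z=5. PCs: A@1 B@1 C@1
Step 4: thread B executes B2 (z = 6). Shared: x=3 y=5 z=6. PCs: A@1 B@2 C@1
Step 5: thread A executes A2 (y = y + 5). Shared: x=3 y=10 z=6. PCs: A@2 B@2 C@1
Step 6: thread B executes B3 (z = z - 3). Shared: x=3 y=10 z=3. PCs: A@2 B@3 C@1
Step 7: thread C executes C2 (x = x - 2). Shared: x=1 y=10 z=3. PCs: A@2 B@3 C@2
Step 8: thread A executes A3 (z = y). Shared: x=1 y=10 z=10. PCs: A@3 B@3 C@2

Answer: x=1 y=10 z=10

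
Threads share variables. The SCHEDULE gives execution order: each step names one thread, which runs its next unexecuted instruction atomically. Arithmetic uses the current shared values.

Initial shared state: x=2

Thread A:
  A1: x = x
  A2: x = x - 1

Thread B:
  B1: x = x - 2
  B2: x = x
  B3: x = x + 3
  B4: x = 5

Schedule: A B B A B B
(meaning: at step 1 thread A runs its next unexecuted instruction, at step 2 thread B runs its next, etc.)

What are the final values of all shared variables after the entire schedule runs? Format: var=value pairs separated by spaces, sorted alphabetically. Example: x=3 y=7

Step 1: thread A executes A1 (x = x). Shared: x=2. PCs: A@1 B@0
Step 2: thread B executes B1 (x = x - 2). Shared: x=0. PCs: A@1 B@1
Step 3: thread B executes B2 (x = x). Shared: x=0. PCs: A@1 B@2
Step 4: thread A executes A2 (x = x - 1). Shared: x=-1. PCs: A@2 B@2
Step 5: thread B executes B3 (x = x + 3). Shared: x=2. PCs: A@2 B@3
Step 6: thread B executes B4 (x = 5). Shared: x=5. PCs: A@2 B@4

Answer: x=5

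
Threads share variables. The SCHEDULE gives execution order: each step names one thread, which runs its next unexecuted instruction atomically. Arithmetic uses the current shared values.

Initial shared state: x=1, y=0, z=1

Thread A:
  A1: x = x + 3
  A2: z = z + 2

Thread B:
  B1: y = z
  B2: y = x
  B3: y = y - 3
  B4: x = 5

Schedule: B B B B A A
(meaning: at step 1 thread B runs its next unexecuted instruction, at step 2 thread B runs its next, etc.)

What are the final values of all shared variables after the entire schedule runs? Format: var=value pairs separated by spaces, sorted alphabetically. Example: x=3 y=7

Answer: x=8 y=-2 z=3

Derivation:
Step 1: thread B executes B1 (y = z). Shared: x=1 y=1 z=1. PCs: A@0 B@1
Step 2: thread B executes B2 (y = x). Shared: x=1 y=1 z=1. PCs: A@0 B@2
Step 3: thread B executes B3 (y = y - 3). Shared: x=1 y=-2 z=1. PCs: A@0 B@3
Step 4: thread B executes B4 (x = 5). Shared: x=5 y=-2 z=1. PCs: A@0 B@4
Step 5: thread A executes A1 (x = x + 3). Shared: x=8 y=-2 z=1. PCs: A@1 B@4
Step 6: thread A executes A2 (z = z + 2). Shared: x=8 y=-2 z=3. PCs: A@2 B@4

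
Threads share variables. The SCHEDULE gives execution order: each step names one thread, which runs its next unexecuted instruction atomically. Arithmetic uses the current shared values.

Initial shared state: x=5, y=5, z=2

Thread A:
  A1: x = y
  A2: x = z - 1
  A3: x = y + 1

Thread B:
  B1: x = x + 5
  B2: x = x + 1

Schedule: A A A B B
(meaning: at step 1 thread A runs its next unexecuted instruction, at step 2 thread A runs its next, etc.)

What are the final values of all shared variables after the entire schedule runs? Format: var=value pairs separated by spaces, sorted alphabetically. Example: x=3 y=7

Step 1: thread A executes A1 (x = y). Shared: x=5 y=5 z=2. PCs: A@1 B@0
Step 2: thread A executes A2 (x = z - 1). Shared: x=1 y=5 z=2. PCs: A@2 B@0
Step 3: thread A executes A3 (x = y + 1). Shared: x=6 y=5 z=2. PCs: A@3 B@0
Step 4: thread B executes B1 (x = x + 5). Shared: x=11 y=5 z=2. PCs: A@3 B@1
Step 5: thread B executes B2 (x = x + 1). Shared: x=12 y=5 z=2. PCs: A@3 B@2

Answer: x=12 y=5 z=2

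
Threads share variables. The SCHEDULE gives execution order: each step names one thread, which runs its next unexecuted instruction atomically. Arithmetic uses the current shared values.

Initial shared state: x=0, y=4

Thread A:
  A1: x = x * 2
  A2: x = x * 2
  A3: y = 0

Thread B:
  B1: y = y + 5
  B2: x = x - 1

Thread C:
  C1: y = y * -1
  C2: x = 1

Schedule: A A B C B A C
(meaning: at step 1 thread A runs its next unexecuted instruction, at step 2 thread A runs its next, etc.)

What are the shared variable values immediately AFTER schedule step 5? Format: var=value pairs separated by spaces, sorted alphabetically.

Step 1: thread A executes A1 (x = x * 2). Shared: x=0 y=4. PCs: A@1 B@0 C@0
Step 2: thread A executes A2 (x = x * 2). Shared: x=0 y=4. PCs: A@2 B@0 C@0
Step 3: thread B executes B1 (y = y + 5). Shared: x=0 y=9. PCs: A@2 B@1 C@0
Step 4: thread C executes C1 (y = y * -1). Shared: x=0 y=-9. PCs: A@2 B@1 C@1
Step 5: thread B executes B2 (x = x - 1). Shared: x=-1 y=-9. PCs: A@2 B@2 C@1

Answer: x=-1 y=-9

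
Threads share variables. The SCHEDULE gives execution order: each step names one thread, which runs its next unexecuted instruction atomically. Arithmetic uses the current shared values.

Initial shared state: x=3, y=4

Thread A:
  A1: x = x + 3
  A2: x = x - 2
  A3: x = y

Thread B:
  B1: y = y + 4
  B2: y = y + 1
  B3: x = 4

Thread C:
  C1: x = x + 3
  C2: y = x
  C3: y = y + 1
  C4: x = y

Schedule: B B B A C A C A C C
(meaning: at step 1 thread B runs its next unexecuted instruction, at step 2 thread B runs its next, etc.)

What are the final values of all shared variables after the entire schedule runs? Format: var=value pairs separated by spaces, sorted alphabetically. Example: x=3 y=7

Step 1: thread B executes B1 (y = y + 4). Shared: x=3 y=8. PCs: A@0 B@1 C@0
Step 2: thread B executes B2 (y = y + 1). Shared: x=3 y=9. PCs: A@0 B@2 C@0
Step 3: thread B executes B3 (x = 4). Shared: x=4 y=9. PCs: A@0 B@3 C@0
Step 4: thread A executes A1 (x = x + 3). Shared: x=7 y=9. PCs: A@1 B@3 C@0
Step 5: thread C executes C1 (x = x + 3). Shared: x=10 y=9. PCs: A@1 B@3 C@1
Step 6: thread A executes A2 (x = x - 2). Shared: x=8 y=9. PCs: A@2 B@3 C@1
Step 7: thread C executes C2 (y = x). Shared: x=8 y=8. PCs: A@2 B@3 C@2
Step 8: thread A executes A3 (x = y). Shared: x=8 y=8. PCs: A@3 B@3 C@2
Step 9: thread C executes C3 (y = y + 1). Shared: x=8 y=9. PCs: A@3 B@3 C@3
Step 10: thread C executes C4 (x = y). Shared: x=9 y=9. PCs: A@3 B@3 C@4

Answer: x=9 y=9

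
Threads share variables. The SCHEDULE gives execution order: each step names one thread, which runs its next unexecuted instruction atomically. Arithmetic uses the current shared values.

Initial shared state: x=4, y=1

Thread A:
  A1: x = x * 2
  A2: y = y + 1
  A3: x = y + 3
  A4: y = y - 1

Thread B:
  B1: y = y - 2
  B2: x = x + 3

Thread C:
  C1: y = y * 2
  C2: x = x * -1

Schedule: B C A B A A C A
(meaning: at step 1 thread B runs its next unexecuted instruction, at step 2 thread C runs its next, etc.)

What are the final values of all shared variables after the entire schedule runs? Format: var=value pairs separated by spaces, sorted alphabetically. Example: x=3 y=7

Step 1: thread B executes B1 (y = y - 2). Shared: x=4 y=-1. PCs: A@0 B@1 C@0
Step 2: thread C executes C1 (y = y * 2). Shared: x=4 y=-2. PCs: A@0 B@1 C@1
Step 3: thread A executes A1 (x = x * 2). Shared: x=8 y=-2. PCs: A@1 B@1 C@1
Step 4: thread B executes B2 (x = x + 3). Shared: x=11 y=-2. PCs: A@1 B@2 C@1
Step 5: thread A executes A2 (y = y + 1). Shared: x=11 y=-1. PCs: A@2 B@2 C@1
Step 6: thread A executes A3 (x = y + 3). Shared: x=2 y=-1. PCs: A@3 B@2 C@1
Step 7: thread C executes C2 (x = x * -1). Shared: x=-2 y=-1. PCs: A@3 B@2 C@2
Step 8: thread A executes A4 (y = y - 1). Shared: x=-2 y=-2. PCs: A@4 B@2 C@2

Answer: x=-2 y=-2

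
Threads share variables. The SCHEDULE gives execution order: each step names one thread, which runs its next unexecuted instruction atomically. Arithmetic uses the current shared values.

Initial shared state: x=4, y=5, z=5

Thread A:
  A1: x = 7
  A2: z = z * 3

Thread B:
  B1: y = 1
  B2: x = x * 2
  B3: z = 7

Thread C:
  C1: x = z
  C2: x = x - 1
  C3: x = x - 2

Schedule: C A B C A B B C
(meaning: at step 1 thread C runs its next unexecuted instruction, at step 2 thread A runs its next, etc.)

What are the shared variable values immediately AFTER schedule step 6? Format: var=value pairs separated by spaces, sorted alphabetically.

Answer: x=12 y=1 z=15

Derivation:
Step 1: thread C executes C1 (x = z). Shared: x=5 y=5 z=5. PCs: A@0 B@0 C@1
Step 2: thread A executes A1 (x = 7). Shared: x=7 y=5 z=5. PCs: A@1 B@0 C@1
Step 3: thread B executes B1 (y = 1). Shared: x=7 y=1 z=5. PCs: A@1 B@1 C@1
Step 4: thread C executes C2 (x = x - 1). Shared: x=6 y=1 z=5. PCs: A@1 B@1 C@2
Step 5: thread A executes A2 (z = z * 3). Shared: x=6 y=1 z=15. PCs: A@2 B@1 C@2
Step 6: thread B executes B2 (x = x * 2). Shared: x=12 y=1 z=15. PCs: A@2 B@2 C@2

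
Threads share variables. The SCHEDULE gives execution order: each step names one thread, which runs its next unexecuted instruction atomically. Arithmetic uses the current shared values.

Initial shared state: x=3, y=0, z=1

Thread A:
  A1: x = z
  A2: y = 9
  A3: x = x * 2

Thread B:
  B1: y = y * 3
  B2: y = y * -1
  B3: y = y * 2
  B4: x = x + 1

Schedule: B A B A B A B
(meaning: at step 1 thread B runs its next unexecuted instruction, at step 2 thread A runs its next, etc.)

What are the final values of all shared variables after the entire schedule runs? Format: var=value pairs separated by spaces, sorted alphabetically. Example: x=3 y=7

Step 1: thread B executes B1 (y = y * 3). Shared: x=3 y=0 z=1. PCs: A@0 B@1
Step 2: thread A executes A1 (x = z). Shared: x=1 y=0 z=1. PCs: A@1 B@1
Step 3: thread B executes B2 (y = y * -1). Shared: x=1 y=0 z=1. PCs: A@1 B@2
Step 4: thread A executes A2 (y = 9). Shared: x=1 y=9 z=1. PCs: A@2 B@2
Step 5: thread B executes B3 (y = y * 2). Shared: x=1 y=18 z=1. PCs: A@2 B@3
Step 6: thread A executes A3 (x = x * 2). Shared: x=2 y=18 z=1. PCs: A@3 B@3
Step 7: thread B executes B4 (x = x + 1). Shared: x=3 y=18 z=1. PCs: A@3 B@4

Answer: x=3 y=18 z=1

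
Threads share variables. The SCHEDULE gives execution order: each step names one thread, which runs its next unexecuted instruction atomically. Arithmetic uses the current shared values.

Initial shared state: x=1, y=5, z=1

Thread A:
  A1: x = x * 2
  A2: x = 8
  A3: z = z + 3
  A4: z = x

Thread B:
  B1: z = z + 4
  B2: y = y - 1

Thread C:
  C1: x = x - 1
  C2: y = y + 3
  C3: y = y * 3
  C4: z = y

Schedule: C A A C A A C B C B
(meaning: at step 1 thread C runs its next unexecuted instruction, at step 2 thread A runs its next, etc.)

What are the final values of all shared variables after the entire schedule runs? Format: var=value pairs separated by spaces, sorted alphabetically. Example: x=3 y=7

Answer: x=8 y=23 z=24

Derivation:
Step 1: thread C executes C1 (x = x - 1). Shared: x=0 y=5 z=1. PCs: A@0 B@0 C@1
Step 2: thread A executes A1 (x = x * 2). Shared: x=0 y=5 z=1. PCs: A@1 B@0 C@1
Step 3: thread A executes A2 (x = 8). Shared: x=8 y=5 z=1. PCs: A@2 B@0 C@1
Step 4: thread C executes C2 (y = y + 3). Shared: x=8 y=8 z=1. PCs: A@2 B@0 C@2
Step 5: thread A executes A3 (z = z + 3). Shared: x=8 y=8 z=4. PCs: A@3 B@0 C@2
Step 6: thread A executes A4 (z = x). Shared: x=8 y=8 z=8. PCs: A@4 B@0 C@2
Step 7: thread C executes C3 (y = y * 3). Shared: x=8 y=24 z=8. PCs: A@4 B@0 C@3
Step 8: thread B executes B1 (z = z + 4). Shared: x=8 y=24 z=12. PCs: A@4 B@1 C@3
Step 9: thread C executes C4 (z = y). Shared: x=8 y=24 z=24. PCs: A@4 B@1 C@4
Step 10: thread B executes B2 (y = y - 1). Shared: x=8 y=23 z=24. PCs: A@4 B@2 C@4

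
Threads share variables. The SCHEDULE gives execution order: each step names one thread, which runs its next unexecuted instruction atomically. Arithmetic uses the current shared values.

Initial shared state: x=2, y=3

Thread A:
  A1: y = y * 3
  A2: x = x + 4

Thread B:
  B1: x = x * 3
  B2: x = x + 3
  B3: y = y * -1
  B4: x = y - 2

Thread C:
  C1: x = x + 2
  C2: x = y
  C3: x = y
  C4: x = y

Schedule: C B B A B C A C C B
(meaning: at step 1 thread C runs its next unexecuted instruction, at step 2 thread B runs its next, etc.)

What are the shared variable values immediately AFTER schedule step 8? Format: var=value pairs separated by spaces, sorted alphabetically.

Step 1: thread C executes C1 (x = x + 2). Shared: x=4 y=3. PCs: A@0 B@0 C@1
Step 2: thread B executes B1 (x = x * 3). Shared: x=12 y=3. PCs: A@0 B@1 C@1
Step 3: thread B executes B2 (x = x + 3). Shared: x=15 y=3. PCs: A@0 B@2 C@1
Step 4: thread A executes A1 (y = y * 3). Shared: x=15 y=9. PCs: A@1 B@2 C@1
Step 5: thread B executes B3 (y = y * -1). Shared: x=15 y=-9. PCs: A@1 B@3 C@1
Step 6: thread C executes C2 (x = y). Shared: x=-9 y=-9. PCs: A@1 B@3 C@2
Step 7: thread A executes A2 (x = x + 4). Shared: x=-5 y=-9. PCs: A@2 B@3 C@2
Step 8: thread C executes C3 (x = y). Shared: x=-9 y=-9. PCs: A@2 B@3 C@3

Answer: x=-9 y=-9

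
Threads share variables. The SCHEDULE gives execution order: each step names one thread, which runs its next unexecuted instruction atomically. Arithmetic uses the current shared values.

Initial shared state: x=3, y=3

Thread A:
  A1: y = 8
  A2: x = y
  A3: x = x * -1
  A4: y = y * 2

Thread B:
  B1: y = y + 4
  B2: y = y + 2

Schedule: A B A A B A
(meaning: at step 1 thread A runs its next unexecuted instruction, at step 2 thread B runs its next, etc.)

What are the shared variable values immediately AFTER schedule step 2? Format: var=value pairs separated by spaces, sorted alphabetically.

Answer: x=3 y=12

Derivation:
Step 1: thread A executes A1 (y = 8). Shared: x=3 y=8. PCs: A@1 B@0
Step 2: thread B executes B1 (y = y + 4). Shared: x=3 y=12. PCs: A@1 B@1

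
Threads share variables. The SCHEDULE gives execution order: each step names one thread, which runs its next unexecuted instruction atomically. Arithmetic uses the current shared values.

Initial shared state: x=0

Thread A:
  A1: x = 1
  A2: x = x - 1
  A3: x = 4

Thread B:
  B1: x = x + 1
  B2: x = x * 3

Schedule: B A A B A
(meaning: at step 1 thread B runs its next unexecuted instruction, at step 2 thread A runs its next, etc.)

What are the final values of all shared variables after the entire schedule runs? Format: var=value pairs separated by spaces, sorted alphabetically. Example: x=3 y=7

Answer: x=4

Derivation:
Step 1: thread B executes B1 (x = x + 1). Shared: x=1. PCs: A@0 B@1
Step 2: thread A executes A1 (x = 1). Shared: x=1. PCs: A@1 B@1
Step 3: thread A executes A2 (x = x - 1). Shared: x=0. PCs: A@2 B@1
Step 4: thread B executes B2 (x = x * 3). Shared: x=0. PCs: A@2 B@2
Step 5: thread A executes A3 (x = 4). Shared: x=4. PCs: A@3 B@2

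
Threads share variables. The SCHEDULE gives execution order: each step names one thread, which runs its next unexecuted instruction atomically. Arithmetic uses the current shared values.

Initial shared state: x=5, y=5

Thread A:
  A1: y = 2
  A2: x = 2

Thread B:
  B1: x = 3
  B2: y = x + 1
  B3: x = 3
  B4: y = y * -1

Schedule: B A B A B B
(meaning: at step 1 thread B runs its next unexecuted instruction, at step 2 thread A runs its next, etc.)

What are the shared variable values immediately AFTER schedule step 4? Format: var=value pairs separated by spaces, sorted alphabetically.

Step 1: thread B executes B1 (x = 3). Shared: x=3 y=5. PCs: A@0 B@1
Step 2: thread A executes A1 (y = 2). Shared: x=3 y=2. PCs: A@1 B@1
Step 3: thread B executes B2 (y = x + 1). Shared: x=3 y=4. PCs: A@1 B@2
Step 4: thread A executes A2 (x = 2). Shared: x=2 y=4. PCs: A@2 B@2

Answer: x=2 y=4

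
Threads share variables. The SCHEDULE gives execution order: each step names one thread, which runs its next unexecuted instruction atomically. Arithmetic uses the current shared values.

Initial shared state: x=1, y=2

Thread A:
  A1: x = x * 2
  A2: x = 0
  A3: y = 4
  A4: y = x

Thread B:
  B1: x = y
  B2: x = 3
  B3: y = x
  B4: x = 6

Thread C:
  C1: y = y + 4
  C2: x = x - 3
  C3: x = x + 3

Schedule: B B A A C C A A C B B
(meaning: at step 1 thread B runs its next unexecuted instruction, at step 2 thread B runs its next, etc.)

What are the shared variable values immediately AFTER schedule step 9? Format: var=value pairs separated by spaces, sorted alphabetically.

Answer: x=0 y=-3

Derivation:
Step 1: thread B executes B1 (x = y). Shared: x=2 y=2. PCs: A@0 B@1 C@0
Step 2: thread B executes B2 (x = 3). Shared: x=3 y=2. PCs: A@0 B@2 C@0
Step 3: thread A executes A1 (x = x * 2). Shared: x=6 y=2. PCs: A@1 B@2 C@0
Step 4: thread A executes A2 (x = 0). Shared: x=0 y=2. PCs: A@2 B@2 C@0
Step 5: thread C executes C1 (y = y + 4). Shared: x=0 y=6. PCs: A@2 B@2 C@1
Step 6: thread C executes C2 (x = x - 3). Shared: x=-3 y=6. PCs: A@2 B@2 C@2
Step 7: thread A executes A3 (y = 4). Shared: x=-3 y=4. PCs: A@3 B@2 C@2
Step 8: thread A executes A4 (y = x). Shared: x=-3 y=-3. PCs: A@4 B@2 C@2
Step 9: thread C executes C3 (x = x + 3). Shared: x=0 y=-3. PCs: A@4 B@2 C@3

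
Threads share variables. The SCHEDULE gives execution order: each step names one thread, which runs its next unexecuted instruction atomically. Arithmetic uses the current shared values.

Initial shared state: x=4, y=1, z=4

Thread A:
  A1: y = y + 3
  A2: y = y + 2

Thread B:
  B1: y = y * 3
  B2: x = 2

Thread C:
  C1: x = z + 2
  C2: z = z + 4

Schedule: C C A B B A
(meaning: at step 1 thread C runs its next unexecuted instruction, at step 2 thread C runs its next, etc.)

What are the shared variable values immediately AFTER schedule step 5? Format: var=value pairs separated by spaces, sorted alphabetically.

Step 1: thread C executes C1 (x = z + 2). Shared: x=6 y=1 z=4. PCs: A@0 B@0 C@1
Step 2: thread C executes C2 (z = z + 4). Shared: x=6 y=1 z=8. PCs: A@0 B@0 C@2
Step 3: thread A executes A1 (y = y + 3). Shared: x=6 y=4 z=8. PCs: A@1 B@0 C@2
Step 4: thread B executes B1 (y = y * 3). Shared: x=6 y=12 z=8. PCs: A@1 B@1 C@2
Step 5: thread B executes B2 (x = 2). Shared: x=2 y=12 z=8. PCs: A@1 B@2 C@2

Answer: x=2 y=12 z=8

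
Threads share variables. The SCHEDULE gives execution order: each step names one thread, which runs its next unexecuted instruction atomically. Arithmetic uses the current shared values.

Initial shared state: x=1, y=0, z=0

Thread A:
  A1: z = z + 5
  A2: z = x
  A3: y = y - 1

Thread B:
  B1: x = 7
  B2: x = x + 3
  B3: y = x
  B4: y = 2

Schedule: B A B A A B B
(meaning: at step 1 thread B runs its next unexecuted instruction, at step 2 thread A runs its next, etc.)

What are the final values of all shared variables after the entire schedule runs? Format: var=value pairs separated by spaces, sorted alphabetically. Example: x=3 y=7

Step 1: thread B executes B1 (x = 7). Shared: x=7 y=0 z=0. PCs: A@0 B@1
Step 2: thread A executes A1 (z = z + 5). Shared: x=7 y=0 z=5. PCs: A@1 B@1
Step 3: thread B executes B2 (x = x + 3). Shared: x=10 y=0 z=5. PCs: A@1 B@2
Step 4: thread A executes A2 (z = x). Shared: x=10 y=0 z=10. PCs: A@2 B@2
Step 5: thread A executes A3 (y = y - 1). Shared: x=10 y=-1 z=10. PCs: A@3 B@2
Step 6: thread B executes B3 (y = x). Shared: x=10 y=10 z=10. PCs: A@3 B@3
Step 7: thread B executes B4 (y = 2). Shared: x=10 y=2 z=10. PCs: A@3 B@4

Answer: x=10 y=2 z=10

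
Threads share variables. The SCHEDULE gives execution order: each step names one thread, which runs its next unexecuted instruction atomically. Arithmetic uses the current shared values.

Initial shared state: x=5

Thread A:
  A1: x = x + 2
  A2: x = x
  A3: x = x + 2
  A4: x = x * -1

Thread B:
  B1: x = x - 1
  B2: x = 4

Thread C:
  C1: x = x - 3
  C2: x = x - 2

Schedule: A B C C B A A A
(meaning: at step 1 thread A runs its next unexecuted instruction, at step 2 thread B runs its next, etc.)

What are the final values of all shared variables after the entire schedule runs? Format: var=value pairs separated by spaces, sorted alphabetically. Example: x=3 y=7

Step 1: thread A executes A1 (x = x + 2). Shared: x=7. PCs: A@1 B@0 C@0
Step 2: thread B executes B1 (x = x - 1). Shared: x=6. PCs: A@1 B@1 C@0
Step 3: thread C executes C1 (x = x - 3). Shared: x=3. PCs: A@1 B@1 C@1
Step 4: thread C executes C2 (x = x - 2). Shared: x=1. PCs: A@1 B@1 C@2
Step 5: thread B executes B2 (x = 4). Shared: x=4. PCs: A@1 B@2 C@2
Step 6: thread A executes A2 (x = x). Shared: x=4. PCs: A@2 B@2 C@2
Step 7: thread A executes A3 (x = x + 2). Shared: x=6. PCs: A@3 B@2 C@2
Step 8: thread A executes A4 (x = x * -1). Shared: x=-6. PCs: A@4 B@2 C@2

Answer: x=-6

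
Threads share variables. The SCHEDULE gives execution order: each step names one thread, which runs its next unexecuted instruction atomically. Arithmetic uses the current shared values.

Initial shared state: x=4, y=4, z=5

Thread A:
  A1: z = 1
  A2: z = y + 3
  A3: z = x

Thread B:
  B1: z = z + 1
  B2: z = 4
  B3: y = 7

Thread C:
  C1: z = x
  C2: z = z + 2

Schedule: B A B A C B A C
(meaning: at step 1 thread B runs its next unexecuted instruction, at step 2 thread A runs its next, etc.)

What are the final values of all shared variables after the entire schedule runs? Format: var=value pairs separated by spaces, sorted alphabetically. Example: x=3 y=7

Step 1: thread B executes B1 (z = z + 1). Shared: x=4 y=4 z=6. PCs: A@0 B@1 C@0
Step 2: thread A executes A1 (z = 1). Shared: x=4 y=4 z=1. PCs: A@1 B@1 C@0
Step 3: thread B executes B2 (z = 4). Shared: x=4 y=4 z=4. PCs: A@1 B@2 C@0
Step 4: thread A executes A2 (z = y + 3). Shared: x=4 y=4 z=7. PCs: A@2 B@2 C@0
Step 5: thread C executes C1 (z = x). Shared: x=4 y=4 z=4. PCs: A@2 B@2 C@1
Step 6: thread B executes B3 (y = 7). Shared: x=4 y=7 z=4. PCs: A@2 B@3 C@1
Step 7: thread A executes A3 (z = x). Shared: x=4 y=7 z=4. PCs: A@3 B@3 C@1
Step 8: thread C executes C2 (z = z + 2). Shared: x=4 y=7 z=6. PCs: A@3 B@3 C@2

Answer: x=4 y=7 z=6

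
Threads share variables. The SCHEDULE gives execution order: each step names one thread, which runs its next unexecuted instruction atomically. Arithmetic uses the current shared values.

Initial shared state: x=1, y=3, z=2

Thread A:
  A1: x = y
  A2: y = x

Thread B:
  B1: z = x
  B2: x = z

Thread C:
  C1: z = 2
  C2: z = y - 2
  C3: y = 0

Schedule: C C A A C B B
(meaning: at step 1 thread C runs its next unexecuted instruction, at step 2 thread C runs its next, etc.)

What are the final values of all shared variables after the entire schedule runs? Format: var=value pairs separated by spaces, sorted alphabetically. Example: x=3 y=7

Step 1: thread C executes C1 (z = 2). Shared: x=1 y=3 z=2. PCs: A@0 B@0 C@1
Step 2: thread C executes C2 (z = y - 2). Shared: x=1 y=3 z=1. PCs: A@0 B@0 C@2
Step 3: thread A executes A1 (x = y). Shared: x=3 y=3 z=1. PCs: A@1 B@0 C@2
Step 4: thread A executes A2 (y = x). Shared: x=3 y=3 z=1. PCs: A@2 B@0 C@2
Step 5: thread C executes C3 (y = 0). Shared: x=3 y=0 z=1. PCs: A@2 B@0 C@3
Step 6: thread B executes B1 (z = x). Shared: x=3 y=0 z=3. PCs: A@2 B@1 C@3
Step 7: thread B executes B2 (x = z). Shared: x=3 y=0 z=3. PCs: A@2 B@2 C@3

Answer: x=3 y=0 z=3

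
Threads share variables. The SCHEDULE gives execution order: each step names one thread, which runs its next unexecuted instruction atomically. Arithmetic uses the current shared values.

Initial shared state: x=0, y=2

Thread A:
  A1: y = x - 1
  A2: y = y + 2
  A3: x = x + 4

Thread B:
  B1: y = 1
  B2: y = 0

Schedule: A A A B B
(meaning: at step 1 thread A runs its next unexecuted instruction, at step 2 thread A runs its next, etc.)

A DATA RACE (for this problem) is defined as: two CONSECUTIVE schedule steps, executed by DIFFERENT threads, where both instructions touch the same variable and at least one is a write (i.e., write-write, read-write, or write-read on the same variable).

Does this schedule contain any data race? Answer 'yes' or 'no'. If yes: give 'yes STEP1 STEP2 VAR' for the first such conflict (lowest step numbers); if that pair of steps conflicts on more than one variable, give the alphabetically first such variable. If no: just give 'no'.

Answer: no

Derivation:
Steps 1,2: same thread (A). No race.
Steps 2,3: same thread (A). No race.
Steps 3,4: A(r=x,w=x) vs B(r=-,w=y). No conflict.
Steps 4,5: same thread (B). No race.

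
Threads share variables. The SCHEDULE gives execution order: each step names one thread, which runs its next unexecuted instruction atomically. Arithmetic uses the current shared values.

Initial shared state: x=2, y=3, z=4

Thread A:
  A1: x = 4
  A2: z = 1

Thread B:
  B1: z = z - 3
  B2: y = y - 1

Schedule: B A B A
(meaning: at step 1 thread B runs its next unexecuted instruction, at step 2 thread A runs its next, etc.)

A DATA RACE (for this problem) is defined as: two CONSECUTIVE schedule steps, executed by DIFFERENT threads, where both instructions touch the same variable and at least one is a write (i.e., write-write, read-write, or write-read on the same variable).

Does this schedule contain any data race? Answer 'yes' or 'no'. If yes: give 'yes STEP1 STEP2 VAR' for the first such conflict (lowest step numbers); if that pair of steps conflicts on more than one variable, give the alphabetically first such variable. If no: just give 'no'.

Steps 1,2: B(r=z,w=z) vs A(r=-,w=x). No conflict.
Steps 2,3: A(r=-,w=x) vs B(r=y,w=y). No conflict.
Steps 3,4: B(r=y,w=y) vs A(r=-,w=z). No conflict.

Answer: no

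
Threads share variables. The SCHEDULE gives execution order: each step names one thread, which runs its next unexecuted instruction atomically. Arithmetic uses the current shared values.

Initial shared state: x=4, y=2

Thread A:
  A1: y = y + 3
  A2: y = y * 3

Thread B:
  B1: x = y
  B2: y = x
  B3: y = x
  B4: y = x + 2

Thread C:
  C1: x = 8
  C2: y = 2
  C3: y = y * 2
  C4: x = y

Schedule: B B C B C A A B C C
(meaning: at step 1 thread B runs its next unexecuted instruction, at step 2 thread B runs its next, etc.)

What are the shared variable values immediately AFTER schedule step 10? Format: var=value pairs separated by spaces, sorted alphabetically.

Answer: x=20 y=20

Derivation:
Step 1: thread B executes B1 (x = y). Shared: x=2 y=2. PCs: A@0 B@1 C@0
Step 2: thread B executes B2 (y = x). Shared: x=2 y=2. PCs: A@0 B@2 C@0
Step 3: thread C executes C1 (x = 8). Shared: x=8 y=2. PCs: A@0 B@2 C@1
Step 4: thread B executes B3 (y = x). Shared: x=8 y=8. PCs: A@0 B@3 C@1
Step 5: thread C executes C2 (y = 2). Shared: x=8 y=2. PCs: A@0 B@3 C@2
Step 6: thread A executes A1 (y = y + 3). Shared: x=8 y=5. PCs: A@1 B@3 C@2
Step 7: thread A executes A2 (y = y * 3). Shared: x=8 y=15. PCs: A@2 B@3 C@2
Step 8: thread B executes B4 (y = x + 2). Shared: x=8 y=10. PCs: A@2 B@4 C@2
Step 9: thread C executes C3 (y = y * 2). Shared: x=8 y=20. PCs: A@2 B@4 C@3
Step 10: thread C executes C4 (x = y). Shared: x=20 y=20. PCs: A@2 B@4 C@4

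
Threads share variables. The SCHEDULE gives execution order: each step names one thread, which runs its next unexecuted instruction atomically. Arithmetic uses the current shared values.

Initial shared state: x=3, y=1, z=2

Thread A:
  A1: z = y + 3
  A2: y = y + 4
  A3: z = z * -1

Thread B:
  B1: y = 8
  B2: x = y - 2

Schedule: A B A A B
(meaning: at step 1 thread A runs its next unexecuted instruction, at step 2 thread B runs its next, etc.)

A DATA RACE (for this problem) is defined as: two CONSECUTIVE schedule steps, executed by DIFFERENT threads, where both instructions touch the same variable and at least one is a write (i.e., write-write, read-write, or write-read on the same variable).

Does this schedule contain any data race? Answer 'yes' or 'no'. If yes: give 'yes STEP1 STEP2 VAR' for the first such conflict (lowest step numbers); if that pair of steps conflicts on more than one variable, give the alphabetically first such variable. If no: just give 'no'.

Steps 1,2: A(z = y + 3) vs B(y = 8). RACE on y (R-W).
Steps 2,3: B(y = 8) vs A(y = y + 4). RACE on y (W-W).
Steps 3,4: same thread (A). No race.
Steps 4,5: A(r=z,w=z) vs B(r=y,w=x). No conflict.
First conflict at steps 1,2.

Answer: yes 1 2 y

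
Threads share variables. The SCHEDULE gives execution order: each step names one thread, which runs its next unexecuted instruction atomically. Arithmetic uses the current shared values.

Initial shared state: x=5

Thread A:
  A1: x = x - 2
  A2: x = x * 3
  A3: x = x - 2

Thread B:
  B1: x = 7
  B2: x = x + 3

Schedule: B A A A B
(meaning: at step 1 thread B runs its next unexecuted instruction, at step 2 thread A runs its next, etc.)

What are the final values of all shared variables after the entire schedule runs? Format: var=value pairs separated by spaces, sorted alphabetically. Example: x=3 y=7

Step 1: thread B executes B1 (x = 7). Shared: x=7. PCs: A@0 B@1
Step 2: thread A executes A1 (x = x - 2). Shared: x=5. PCs: A@1 B@1
Step 3: thread A executes A2 (x = x * 3). Shared: x=15. PCs: A@2 B@1
Step 4: thread A executes A3 (x = x - 2). Shared: x=13. PCs: A@3 B@1
Step 5: thread B executes B2 (x = x + 3). Shared: x=16. PCs: A@3 B@2

Answer: x=16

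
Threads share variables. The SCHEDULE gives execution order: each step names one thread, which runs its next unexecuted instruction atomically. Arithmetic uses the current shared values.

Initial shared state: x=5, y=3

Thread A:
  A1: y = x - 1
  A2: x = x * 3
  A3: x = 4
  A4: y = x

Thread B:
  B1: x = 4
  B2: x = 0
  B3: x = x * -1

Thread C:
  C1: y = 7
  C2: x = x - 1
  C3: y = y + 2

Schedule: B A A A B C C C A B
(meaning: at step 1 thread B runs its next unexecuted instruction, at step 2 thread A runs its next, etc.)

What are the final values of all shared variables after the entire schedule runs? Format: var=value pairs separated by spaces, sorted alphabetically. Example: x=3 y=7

Answer: x=1 y=-1

Derivation:
Step 1: thread B executes B1 (x = 4). Shared: x=4 y=3. PCs: A@0 B@1 C@0
Step 2: thread A executes A1 (y = x - 1). Shared: x=4 y=3. PCs: A@1 B@1 C@0
Step 3: thread A executes A2 (x = x * 3). Shared: x=12 y=3. PCs: A@2 B@1 C@0
Step 4: thread A executes A3 (x = 4). Shared: x=4 y=3. PCs: A@3 B@1 C@0
Step 5: thread B executes B2 (x = 0). Shared: x=0 y=3. PCs: A@3 B@2 C@0
Step 6: thread C executes C1 (y = 7). Shared: x=0 y=7. PCs: A@3 B@2 C@1
Step 7: thread C executes C2 (x = x - 1). Shared: x=-1 y=7. PCs: A@3 B@2 C@2
Step 8: thread C executes C3 (y = y + 2). Shared: x=-1 y=9. PCs: A@3 B@2 C@3
Step 9: thread A executes A4 (y = x). Shared: x=-1 y=-1. PCs: A@4 B@2 C@3
Step 10: thread B executes B3 (x = x * -1). Shared: x=1 y=-1. PCs: A@4 B@3 C@3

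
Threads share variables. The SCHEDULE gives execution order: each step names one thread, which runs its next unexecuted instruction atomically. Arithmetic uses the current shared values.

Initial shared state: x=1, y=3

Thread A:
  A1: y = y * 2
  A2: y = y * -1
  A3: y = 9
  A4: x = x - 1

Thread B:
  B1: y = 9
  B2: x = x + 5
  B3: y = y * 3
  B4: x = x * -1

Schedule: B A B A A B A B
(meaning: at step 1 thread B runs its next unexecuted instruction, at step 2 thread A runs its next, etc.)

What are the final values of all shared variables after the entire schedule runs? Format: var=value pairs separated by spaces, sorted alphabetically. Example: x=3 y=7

Step 1: thread B executes B1 (y = 9). Shared: x=1 y=9. PCs: A@0 B@1
Step 2: thread A executes A1 (y = y * 2). Shared: x=1 y=18. PCs: A@1 B@1
Step 3: thread B executes B2 (x = x + 5). Shared: x=6 y=18. PCs: A@1 B@2
Step 4: thread A executes A2 (y = y * -1). Shared: x=6 y=-18. PCs: A@2 B@2
Step 5: thread A executes A3 (y = 9). Shared: x=6 y=9. PCs: A@3 B@2
Step 6: thread B executes B3 (y = y * 3). Shared: x=6 y=27. PCs: A@3 B@3
Step 7: thread A executes A4 (x = x - 1). Shared: x=5 y=27. PCs: A@4 B@3
Step 8: thread B executes B4 (x = x * -1). Shared: x=-5 y=27. PCs: A@4 B@4

Answer: x=-5 y=27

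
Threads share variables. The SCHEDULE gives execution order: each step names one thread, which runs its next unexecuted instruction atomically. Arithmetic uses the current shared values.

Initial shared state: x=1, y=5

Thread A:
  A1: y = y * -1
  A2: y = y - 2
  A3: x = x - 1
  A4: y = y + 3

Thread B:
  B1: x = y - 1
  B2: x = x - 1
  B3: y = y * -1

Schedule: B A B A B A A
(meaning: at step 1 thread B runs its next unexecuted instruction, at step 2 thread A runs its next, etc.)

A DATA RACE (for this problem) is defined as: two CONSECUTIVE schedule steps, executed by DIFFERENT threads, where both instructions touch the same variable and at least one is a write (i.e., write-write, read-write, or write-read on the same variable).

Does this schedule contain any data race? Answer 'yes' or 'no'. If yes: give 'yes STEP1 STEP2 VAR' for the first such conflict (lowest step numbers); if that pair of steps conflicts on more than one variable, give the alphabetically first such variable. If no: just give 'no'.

Steps 1,2: B(x = y - 1) vs A(y = y * -1). RACE on y (R-W).
Steps 2,3: A(r=y,w=y) vs B(r=x,w=x). No conflict.
Steps 3,4: B(r=x,w=x) vs A(r=y,w=y). No conflict.
Steps 4,5: A(y = y - 2) vs B(y = y * -1). RACE on y (W-W).
Steps 5,6: B(r=y,w=y) vs A(r=x,w=x). No conflict.
Steps 6,7: same thread (A). No race.
First conflict at steps 1,2.

Answer: yes 1 2 y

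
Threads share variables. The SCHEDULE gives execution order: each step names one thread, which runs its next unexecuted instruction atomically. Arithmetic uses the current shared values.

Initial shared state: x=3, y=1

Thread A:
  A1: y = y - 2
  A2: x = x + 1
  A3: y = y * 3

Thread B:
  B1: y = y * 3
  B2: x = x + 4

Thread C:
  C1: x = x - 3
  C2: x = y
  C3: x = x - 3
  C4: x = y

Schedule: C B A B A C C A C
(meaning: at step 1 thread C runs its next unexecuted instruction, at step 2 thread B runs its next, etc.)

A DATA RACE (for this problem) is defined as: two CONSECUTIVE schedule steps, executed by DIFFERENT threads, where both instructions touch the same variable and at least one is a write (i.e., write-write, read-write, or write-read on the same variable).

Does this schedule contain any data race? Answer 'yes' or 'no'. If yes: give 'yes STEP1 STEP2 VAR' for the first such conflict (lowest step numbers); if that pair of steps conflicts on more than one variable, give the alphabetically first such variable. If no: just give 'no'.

Steps 1,2: C(r=x,w=x) vs B(r=y,w=y). No conflict.
Steps 2,3: B(y = y * 3) vs A(y = y - 2). RACE on y (W-W).
Steps 3,4: A(r=y,w=y) vs B(r=x,w=x). No conflict.
Steps 4,5: B(x = x + 4) vs A(x = x + 1). RACE on x (W-W).
Steps 5,6: A(x = x + 1) vs C(x = y). RACE on x (W-W).
Steps 6,7: same thread (C). No race.
Steps 7,8: C(r=x,w=x) vs A(r=y,w=y). No conflict.
Steps 8,9: A(y = y * 3) vs C(x = y). RACE on y (W-R).
First conflict at steps 2,3.

Answer: yes 2 3 y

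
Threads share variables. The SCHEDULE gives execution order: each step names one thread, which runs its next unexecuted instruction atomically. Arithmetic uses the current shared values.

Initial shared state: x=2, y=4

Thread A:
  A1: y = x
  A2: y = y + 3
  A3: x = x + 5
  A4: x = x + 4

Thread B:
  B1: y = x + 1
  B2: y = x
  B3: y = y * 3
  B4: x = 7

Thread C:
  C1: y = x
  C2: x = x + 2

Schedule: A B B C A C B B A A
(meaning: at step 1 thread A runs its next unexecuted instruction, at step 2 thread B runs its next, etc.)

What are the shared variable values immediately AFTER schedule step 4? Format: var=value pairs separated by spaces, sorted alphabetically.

Step 1: thread A executes A1 (y = x). Shared: x=2 y=2. PCs: A@1 B@0 C@0
Step 2: thread B executes B1 (y = x + 1). Shared: x=2 y=3. PCs: A@1 B@1 C@0
Step 3: thread B executes B2 (y = x). Shared: x=2 y=2. PCs: A@1 B@2 C@0
Step 4: thread C executes C1 (y = x). Shared: x=2 y=2. PCs: A@1 B@2 C@1

Answer: x=2 y=2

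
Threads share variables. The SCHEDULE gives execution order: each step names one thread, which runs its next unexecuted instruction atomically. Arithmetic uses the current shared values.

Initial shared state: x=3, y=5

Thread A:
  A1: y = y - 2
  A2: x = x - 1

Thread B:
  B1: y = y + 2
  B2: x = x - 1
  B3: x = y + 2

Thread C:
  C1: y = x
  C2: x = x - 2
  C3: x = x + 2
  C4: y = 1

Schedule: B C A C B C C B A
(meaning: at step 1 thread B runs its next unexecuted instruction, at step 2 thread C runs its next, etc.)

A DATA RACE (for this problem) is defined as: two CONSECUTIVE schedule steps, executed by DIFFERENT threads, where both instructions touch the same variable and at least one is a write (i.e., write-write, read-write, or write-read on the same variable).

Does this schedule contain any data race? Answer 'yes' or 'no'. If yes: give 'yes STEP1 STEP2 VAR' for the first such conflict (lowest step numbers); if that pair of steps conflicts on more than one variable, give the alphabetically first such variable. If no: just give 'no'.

Steps 1,2: B(y = y + 2) vs C(y = x). RACE on y (W-W).
Steps 2,3: C(y = x) vs A(y = y - 2). RACE on y (W-W).
Steps 3,4: A(r=y,w=y) vs C(r=x,w=x). No conflict.
Steps 4,5: C(x = x - 2) vs B(x = x - 1). RACE on x (W-W).
Steps 5,6: B(x = x - 1) vs C(x = x + 2). RACE on x (W-W).
Steps 6,7: same thread (C). No race.
Steps 7,8: C(y = 1) vs B(x = y + 2). RACE on y (W-R).
Steps 8,9: B(x = y + 2) vs A(x = x - 1). RACE on x (W-W).
First conflict at steps 1,2.

Answer: yes 1 2 y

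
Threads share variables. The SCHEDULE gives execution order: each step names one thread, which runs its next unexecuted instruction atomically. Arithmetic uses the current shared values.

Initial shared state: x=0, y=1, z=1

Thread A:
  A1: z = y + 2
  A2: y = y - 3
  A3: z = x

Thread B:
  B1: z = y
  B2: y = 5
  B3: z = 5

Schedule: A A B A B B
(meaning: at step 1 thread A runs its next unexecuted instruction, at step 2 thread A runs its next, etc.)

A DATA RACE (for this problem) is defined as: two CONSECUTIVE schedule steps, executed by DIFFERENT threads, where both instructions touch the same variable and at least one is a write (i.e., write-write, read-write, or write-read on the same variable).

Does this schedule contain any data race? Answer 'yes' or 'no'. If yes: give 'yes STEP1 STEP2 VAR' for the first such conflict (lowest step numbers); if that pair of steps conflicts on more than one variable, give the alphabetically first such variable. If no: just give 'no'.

Steps 1,2: same thread (A). No race.
Steps 2,3: A(y = y - 3) vs B(z = y). RACE on y (W-R).
Steps 3,4: B(z = y) vs A(z = x). RACE on z (W-W).
Steps 4,5: A(r=x,w=z) vs B(r=-,w=y). No conflict.
Steps 5,6: same thread (B). No race.
First conflict at steps 2,3.

Answer: yes 2 3 y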